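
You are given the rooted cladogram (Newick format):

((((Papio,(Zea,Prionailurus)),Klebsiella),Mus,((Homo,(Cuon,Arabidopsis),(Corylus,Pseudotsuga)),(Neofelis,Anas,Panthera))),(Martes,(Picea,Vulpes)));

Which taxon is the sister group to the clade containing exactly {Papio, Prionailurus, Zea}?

Klebsiella

The clade containing exactly {Papio, Prionailurus, Zea} attaches to the tree at the node subtending ((Papio,(Zea,Prionailurus)),Klebsiella).
The other lineage descending from that same node — the sister group — is the single tip Klebsiella.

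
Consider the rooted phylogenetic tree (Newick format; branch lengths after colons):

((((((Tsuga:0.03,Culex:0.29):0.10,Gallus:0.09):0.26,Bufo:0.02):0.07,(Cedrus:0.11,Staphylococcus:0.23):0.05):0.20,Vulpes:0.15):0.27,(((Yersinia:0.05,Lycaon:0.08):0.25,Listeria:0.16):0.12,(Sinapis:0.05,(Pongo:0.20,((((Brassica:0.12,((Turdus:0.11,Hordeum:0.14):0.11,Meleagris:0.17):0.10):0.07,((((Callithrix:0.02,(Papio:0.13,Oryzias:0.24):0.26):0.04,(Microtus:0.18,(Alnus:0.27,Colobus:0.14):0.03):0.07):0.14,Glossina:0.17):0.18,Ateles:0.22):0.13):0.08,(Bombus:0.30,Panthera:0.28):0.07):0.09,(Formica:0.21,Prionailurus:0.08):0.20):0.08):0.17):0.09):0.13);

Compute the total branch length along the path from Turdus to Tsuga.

The path runs Turdus → … → MRCA → … → Tsuga; the MRCA is the root of the tree.
Branch lengths along that path: 0.11 + 0.11 + 0.10 + 0.07 + 0.08 + 0.09 + 0.08 + 0.17 + 0.09 + 0.13 + 0.27 + 0.20 + 0.07 + 0.26 + 0.10 + 0.03 = 1.96.

1.96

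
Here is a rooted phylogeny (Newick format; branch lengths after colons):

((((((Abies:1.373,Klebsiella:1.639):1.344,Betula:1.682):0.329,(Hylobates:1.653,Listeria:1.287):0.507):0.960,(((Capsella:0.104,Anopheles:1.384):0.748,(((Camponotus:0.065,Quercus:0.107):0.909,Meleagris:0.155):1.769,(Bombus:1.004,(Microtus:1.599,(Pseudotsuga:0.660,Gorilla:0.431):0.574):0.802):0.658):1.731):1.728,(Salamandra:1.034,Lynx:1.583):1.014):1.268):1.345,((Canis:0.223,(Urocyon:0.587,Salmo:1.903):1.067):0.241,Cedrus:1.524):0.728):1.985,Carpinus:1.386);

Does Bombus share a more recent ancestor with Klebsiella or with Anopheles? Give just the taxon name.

Anopheles

The MRCA of Bombus and Anopheles subtends ((Capsella,Anopheles),(((Camponotus,Quercus),Meleagris),(Bombus,(Microtus,(Pseudotsuga,Gorilla))))) (9 taxa).
The MRCA of Bombus and Klebsiella subtends ((((Abies,Klebsiella),Betula),(Hylobates,Listeria)),(((Capsella,Anopheles),(((Camponotus,Quercus),Meleagris),(Bombus,(Microtus,(Pseudotsuga,Gorilla))))),(Salamandra,Lynx))) (16 taxa).
The first is nested inside the second, so Bombus shares a more recent common ancestor with Anopheles.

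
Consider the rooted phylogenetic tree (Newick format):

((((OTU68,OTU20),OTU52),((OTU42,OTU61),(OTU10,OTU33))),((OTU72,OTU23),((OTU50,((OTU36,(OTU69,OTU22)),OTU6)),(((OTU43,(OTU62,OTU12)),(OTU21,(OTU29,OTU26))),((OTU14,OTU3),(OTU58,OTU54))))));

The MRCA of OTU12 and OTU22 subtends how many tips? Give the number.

15

The MRCA of OTU12 and OTU22 is the node subtending ((OTU50,((OTU36,(OTU69,OTU22)),OTU6)),(((OTU43,(OTU62,OTU12)),(OTU21,(OTU29,OTU26))),((OTU14,OTU3),(OTU58,OTU54)))).
That clade contains 15 terminal taxa: OTU12, OTU14, OTU21, OTU22, OTU26, OTU29, OTU3, OTU36, OTU43, OTU50, OTU54, OTU58, OTU6, OTU62, OTU69.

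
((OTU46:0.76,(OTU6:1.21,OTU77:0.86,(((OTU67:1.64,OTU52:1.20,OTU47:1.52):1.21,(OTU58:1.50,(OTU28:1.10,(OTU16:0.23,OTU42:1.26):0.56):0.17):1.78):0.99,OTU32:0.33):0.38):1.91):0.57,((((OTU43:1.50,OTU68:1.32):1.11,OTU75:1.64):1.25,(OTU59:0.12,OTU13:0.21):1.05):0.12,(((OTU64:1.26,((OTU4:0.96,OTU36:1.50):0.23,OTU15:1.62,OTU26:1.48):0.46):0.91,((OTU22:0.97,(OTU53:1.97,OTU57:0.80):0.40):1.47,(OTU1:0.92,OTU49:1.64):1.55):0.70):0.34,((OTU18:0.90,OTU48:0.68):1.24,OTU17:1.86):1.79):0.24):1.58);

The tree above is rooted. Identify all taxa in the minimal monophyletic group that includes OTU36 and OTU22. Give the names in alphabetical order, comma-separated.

Tracing OTU36: it sits inside (OTU4,OTU36).
Tracing OTU22: it sits inside (OTU22,(OTU53,OTU57)).
The smallest clade enclosing both is ((OTU64,((OTU4,OTU36),OTU15,OTU26)),((OTU22,(OTU53,OTU57)),(OTU1,OTU49))); the answer is its 10 terminal taxa in alphabetical order.

OTU1, OTU15, OTU22, OTU26, OTU36, OTU4, OTU49, OTU53, OTU57, OTU64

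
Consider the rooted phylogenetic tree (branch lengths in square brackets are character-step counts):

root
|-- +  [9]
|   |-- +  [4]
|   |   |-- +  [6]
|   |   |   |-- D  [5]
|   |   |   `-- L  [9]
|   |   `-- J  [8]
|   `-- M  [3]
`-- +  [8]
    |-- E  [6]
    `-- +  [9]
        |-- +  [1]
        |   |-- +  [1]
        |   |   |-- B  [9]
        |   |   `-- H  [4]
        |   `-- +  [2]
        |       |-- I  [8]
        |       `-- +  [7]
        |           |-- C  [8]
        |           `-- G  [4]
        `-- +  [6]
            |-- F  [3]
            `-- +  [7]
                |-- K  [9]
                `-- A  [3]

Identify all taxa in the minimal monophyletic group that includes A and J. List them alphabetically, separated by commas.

A, B, C, D, E, F, G, H, I, J, K, L, M

Tracing A: it sits inside (K,A).
Tracing J: it sits inside ((D,L),J).
The smallest clade enclosing both is the whole tree (their MRCA is the root), so the answer is all 13 tips in alphabetical order.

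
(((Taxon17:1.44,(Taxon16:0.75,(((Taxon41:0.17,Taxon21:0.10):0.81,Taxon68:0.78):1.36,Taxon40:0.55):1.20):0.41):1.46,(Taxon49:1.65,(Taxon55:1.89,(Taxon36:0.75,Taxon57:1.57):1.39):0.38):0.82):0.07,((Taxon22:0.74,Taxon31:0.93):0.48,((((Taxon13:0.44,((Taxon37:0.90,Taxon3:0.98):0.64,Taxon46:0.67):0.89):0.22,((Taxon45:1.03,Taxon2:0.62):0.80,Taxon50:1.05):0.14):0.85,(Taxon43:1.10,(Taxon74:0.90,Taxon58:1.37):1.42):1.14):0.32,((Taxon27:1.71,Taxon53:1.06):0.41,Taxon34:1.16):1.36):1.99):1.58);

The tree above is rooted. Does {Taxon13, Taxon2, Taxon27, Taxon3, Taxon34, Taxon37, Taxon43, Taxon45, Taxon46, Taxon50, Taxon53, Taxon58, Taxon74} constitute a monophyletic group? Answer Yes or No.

Yes

The most recent common ancestor of these taxa subtends ((((Taxon13,((Taxon37,Taxon3),Taxon46)),((Taxon45,Taxon2),Taxon50)),(Taxon43,(Taxon74,Taxon58))),((Taxon27,Taxon53),Taxon34)).
That clade has exactly 13 tips — every listed taxon and nothing else — so the group is monophyletic.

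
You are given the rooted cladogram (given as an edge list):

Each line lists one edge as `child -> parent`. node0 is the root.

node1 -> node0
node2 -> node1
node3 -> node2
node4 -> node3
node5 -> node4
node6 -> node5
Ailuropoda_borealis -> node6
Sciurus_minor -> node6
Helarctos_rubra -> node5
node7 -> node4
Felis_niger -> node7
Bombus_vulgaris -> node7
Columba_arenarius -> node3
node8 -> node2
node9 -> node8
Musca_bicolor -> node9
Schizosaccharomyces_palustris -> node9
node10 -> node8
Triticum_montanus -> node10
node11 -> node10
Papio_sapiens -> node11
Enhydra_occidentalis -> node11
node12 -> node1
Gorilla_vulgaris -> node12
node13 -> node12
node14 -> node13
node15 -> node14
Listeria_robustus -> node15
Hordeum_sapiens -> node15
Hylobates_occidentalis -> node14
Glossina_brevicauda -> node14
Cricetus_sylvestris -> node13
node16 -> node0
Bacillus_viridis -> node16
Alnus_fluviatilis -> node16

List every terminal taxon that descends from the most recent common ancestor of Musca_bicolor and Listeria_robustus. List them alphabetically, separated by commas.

Ailuropoda_borealis, Bombus_vulgaris, Columba_arenarius, Cricetus_sylvestris, Enhydra_occidentalis, Felis_niger, Glossina_brevicauda, Gorilla_vulgaris, Helarctos_rubra, Hordeum_sapiens, Hylobates_occidentalis, Listeria_robustus, Musca_bicolor, Papio_sapiens, Schizosaccharomyces_palustris, Sciurus_minor, Triticum_montanus

Tracing Musca_bicolor: it sits inside (Musca_bicolor,Schizosaccharomyces_palustris).
Tracing Listeria_robustus: it sits inside (Listeria_robustus,Hordeum_sapiens).
The smallest clade enclosing both is ((((((Ailuropoda_borealis,Sciurus_minor),Helarctos_rubra),(Felis_niger,Bombus_vulgaris)),Columba_arenarius),((Musca_bicolor,Schizosaccharomyces_palustris),(Triticum_montanus,(Papio_sapiens,Enhydra_occidentalis)))),(Gorilla_vulgaris,(((Listeria_robustus,Hordeum_sapiens),Hylobates_occidentalis,Glossina_brevicauda),Cricetus_sylvestris))); the answer is its 17 terminal taxa in alphabetical order.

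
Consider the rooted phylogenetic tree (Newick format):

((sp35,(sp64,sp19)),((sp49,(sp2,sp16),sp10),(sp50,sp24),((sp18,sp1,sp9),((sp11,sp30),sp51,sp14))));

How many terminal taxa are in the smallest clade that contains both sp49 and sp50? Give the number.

The MRCA of sp49 and sp50 is the node subtending ((sp49,(sp2,sp16),sp10),(sp50,sp24),((sp18,sp1,sp9),((sp11,sp30),sp51,sp14))).
That clade contains 13 terminal taxa: sp1, sp10, sp11, sp14, sp16, sp18, sp2, sp24, sp30, sp49, sp50, sp51, sp9.

13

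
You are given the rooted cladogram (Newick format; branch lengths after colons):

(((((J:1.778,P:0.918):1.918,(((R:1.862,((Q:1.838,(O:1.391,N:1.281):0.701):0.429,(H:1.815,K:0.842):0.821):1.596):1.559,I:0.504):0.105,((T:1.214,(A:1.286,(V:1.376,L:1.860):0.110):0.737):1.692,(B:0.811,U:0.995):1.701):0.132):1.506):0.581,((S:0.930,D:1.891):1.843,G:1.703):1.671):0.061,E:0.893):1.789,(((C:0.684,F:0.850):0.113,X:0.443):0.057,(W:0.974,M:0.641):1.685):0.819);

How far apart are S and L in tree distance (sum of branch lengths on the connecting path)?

11.062

The path runs S → … → MRCA → … → L; the MRCA is the node subtending (((J,P),(((R,((Q,(O,N)),(H,K))),I),((T,(A,(V,L))),(B,U)))),((S,D),G)).
Branch lengths along that path: 0.930 + 1.843 + 1.671 + 0.581 + 1.506 + 0.132 + 1.692 + 0.737 + 0.110 + 1.860 = 11.062.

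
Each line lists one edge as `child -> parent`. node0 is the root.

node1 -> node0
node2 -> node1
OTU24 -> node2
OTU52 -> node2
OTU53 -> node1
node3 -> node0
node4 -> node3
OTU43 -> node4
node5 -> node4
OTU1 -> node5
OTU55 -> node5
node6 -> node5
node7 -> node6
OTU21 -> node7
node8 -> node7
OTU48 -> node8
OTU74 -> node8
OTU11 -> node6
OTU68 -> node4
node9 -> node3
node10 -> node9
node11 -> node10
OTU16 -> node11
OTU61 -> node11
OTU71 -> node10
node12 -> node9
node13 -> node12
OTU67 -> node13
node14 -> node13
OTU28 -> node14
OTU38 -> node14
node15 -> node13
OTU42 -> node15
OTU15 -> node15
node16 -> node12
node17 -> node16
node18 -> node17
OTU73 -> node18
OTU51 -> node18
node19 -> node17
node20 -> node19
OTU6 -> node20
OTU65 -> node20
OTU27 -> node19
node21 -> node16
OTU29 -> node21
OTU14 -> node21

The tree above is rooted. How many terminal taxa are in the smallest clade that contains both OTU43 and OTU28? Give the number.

The MRCA of OTU43 and OTU28 is the node subtending ((OTU43,(OTU1,OTU55,((OTU21,(OTU48,OTU74)),OTU11)),OTU68),(((OTU16,OTU61),OTU71),((OTU67,(OTU28,OTU38),(OTU42,OTU15)),(((OTU73,OTU51),((OTU6,OTU65),OTU27)),(OTU29,OTU14))))).
That clade contains 23 terminal taxa: OTU1, OTU11, OTU14, OTU15, OTU16, OTU21, OTU27, OTU28, OTU29, OTU38, OTU42, OTU43, OTU48, OTU51, OTU55, OTU6, OTU61, OTU65, OTU67, OTU68, OTU71, OTU73, OTU74.

23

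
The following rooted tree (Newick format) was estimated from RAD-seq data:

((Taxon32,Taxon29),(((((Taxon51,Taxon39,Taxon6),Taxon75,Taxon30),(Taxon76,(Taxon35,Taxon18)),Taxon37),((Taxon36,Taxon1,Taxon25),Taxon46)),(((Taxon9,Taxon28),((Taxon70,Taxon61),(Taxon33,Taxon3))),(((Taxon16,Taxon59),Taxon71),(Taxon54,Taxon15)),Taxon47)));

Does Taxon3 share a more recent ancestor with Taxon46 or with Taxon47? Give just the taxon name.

Taxon47

The MRCA of Taxon3 and Taxon47 subtends (((Taxon9,Taxon28),((Taxon70,Taxon61),(Taxon33,Taxon3))),(((Taxon16,Taxon59),Taxon71),(Taxon54,Taxon15)),Taxon47) (12 taxa).
The MRCA of Taxon3 and Taxon46 subtends (((((Taxon51,Taxon39,Taxon6),Taxon75,Taxon30),(Taxon76,(Taxon35,Taxon18)),Taxon37),((Taxon36,Taxon1,Taxon25),Taxon46)),(((Taxon9,Taxon28),((Taxon70,Taxon61),(Taxon33,Taxon3))),(((Taxon16,Taxon59),Taxon71),(Taxon54,Taxon15)),Taxon47)) (25 taxa).
The first is nested inside the second, so Taxon3 shares a more recent common ancestor with Taxon47.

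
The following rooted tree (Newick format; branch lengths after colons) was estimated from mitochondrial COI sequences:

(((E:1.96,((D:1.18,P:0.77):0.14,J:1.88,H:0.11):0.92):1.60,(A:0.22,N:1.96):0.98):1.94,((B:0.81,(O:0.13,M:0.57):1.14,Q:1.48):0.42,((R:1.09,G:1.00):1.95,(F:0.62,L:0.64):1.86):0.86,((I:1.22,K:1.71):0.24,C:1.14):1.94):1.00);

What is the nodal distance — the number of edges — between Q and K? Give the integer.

The MRCA of Q and K is the node subtending ((B,(O,M),Q),((R,G),(F,L)),((I,K),C)).
From Q up to that node: 2 branches. From K up to the same node: 3 branches. Total: 2 + 3 = 5.

5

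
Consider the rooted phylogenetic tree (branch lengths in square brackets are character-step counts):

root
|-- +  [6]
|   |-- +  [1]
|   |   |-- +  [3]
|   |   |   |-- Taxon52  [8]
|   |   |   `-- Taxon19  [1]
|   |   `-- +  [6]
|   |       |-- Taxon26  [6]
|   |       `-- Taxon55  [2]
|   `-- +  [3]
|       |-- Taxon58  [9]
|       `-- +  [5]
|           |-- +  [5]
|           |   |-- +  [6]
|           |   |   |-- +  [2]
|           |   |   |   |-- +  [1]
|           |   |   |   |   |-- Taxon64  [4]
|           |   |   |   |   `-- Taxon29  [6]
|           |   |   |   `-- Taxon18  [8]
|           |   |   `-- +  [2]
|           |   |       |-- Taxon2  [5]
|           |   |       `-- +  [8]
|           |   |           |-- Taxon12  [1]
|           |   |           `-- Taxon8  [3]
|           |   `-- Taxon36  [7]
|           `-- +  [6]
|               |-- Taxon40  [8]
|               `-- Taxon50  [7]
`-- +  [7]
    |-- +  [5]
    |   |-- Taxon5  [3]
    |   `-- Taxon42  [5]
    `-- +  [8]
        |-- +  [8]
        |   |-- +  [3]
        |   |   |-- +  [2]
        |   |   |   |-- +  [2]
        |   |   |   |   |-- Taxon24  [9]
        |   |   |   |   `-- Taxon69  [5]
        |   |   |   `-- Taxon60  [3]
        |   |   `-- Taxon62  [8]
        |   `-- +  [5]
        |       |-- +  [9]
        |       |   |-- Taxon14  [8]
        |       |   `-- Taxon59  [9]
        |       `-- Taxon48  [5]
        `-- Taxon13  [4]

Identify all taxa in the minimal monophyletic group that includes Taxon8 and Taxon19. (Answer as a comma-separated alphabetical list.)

Taxon12, Taxon18, Taxon19, Taxon2, Taxon26, Taxon29, Taxon36, Taxon40, Taxon50, Taxon52, Taxon55, Taxon58, Taxon64, Taxon8

Tracing Taxon8: it sits inside (Taxon12,Taxon8).
Tracing Taxon19: it sits inside (Taxon52,Taxon19).
The smallest clade enclosing both is (((Taxon52,Taxon19),(Taxon26,Taxon55)),(Taxon58,(((((Taxon64,Taxon29),Taxon18),(Taxon2,(Taxon12,Taxon8))),Taxon36),(Taxon40,Taxon50)))); the answer is its 14 terminal taxa in alphabetical order.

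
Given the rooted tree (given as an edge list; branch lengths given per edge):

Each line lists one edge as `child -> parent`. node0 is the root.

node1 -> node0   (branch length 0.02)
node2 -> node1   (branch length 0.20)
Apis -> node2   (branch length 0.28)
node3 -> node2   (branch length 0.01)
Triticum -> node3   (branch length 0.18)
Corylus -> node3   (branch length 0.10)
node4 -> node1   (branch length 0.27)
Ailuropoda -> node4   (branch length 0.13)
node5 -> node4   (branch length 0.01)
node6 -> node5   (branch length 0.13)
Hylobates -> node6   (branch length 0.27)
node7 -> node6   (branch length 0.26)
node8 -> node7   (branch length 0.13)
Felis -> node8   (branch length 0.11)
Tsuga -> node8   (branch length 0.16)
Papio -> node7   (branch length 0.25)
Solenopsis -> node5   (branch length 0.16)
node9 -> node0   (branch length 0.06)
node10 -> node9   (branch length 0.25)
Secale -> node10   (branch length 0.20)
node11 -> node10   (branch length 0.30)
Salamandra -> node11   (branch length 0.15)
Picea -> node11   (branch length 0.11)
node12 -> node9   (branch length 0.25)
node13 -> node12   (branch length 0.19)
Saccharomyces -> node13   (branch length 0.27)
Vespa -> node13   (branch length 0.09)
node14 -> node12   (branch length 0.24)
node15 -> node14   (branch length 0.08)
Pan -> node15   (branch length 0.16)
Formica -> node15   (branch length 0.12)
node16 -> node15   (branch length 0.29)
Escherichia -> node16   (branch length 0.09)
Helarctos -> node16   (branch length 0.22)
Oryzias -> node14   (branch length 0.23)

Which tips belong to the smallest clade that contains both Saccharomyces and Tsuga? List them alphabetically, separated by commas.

Ailuropoda, Apis, Corylus, Escherichia, Felis, Formica, Helarctos, Hylobates, Oryzias, Pan, Papio, Picea, Saccharomyces, Salamandra, Secale, Solenopsis, Triticum, Tsuga, Vespa

Tracing Saccharomyces: it sits inside (Saccharomyces,Vespa).
Tracing Tsuga: it sits inside (Felis,Tsuga).
The smallest clade enclosing both is the whole tree (their MRCA is the root), so the answer is all 19 tips in alphabetical order.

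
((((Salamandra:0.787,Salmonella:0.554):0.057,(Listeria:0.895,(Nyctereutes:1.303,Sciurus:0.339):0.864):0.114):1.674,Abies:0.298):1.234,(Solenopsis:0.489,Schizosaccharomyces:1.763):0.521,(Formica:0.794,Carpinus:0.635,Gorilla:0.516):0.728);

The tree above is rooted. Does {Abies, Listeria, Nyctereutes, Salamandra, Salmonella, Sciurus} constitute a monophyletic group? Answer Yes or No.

Yes

The most recent common ancestor of these taxa subtends (((Salamandra,Salmonella),(Listeria,(Nyctereutes,Sciurus))),Abies).
That clade has exactly 6 tips — every listed taxon and nothing else — so the group is monophyletic.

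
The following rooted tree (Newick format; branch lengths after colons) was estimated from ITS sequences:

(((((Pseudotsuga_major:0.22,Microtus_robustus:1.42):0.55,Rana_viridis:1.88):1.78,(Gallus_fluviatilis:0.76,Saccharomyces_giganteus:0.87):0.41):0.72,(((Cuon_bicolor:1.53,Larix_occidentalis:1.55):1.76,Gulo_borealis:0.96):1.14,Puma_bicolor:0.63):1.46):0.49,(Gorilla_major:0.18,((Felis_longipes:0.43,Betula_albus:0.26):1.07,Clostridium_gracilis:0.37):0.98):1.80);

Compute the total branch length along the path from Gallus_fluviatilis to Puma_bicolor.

3.98

The path runs Gallus_fluviatilis → … → MRCA → … → Puma_bicolor; the MRCA is the node subtending ((((Pseudotsuga_major,Microtus_robustus),Rana_viridis),(Gallus_fluviatilis,Saccharomyces_giganteus)),(((Cuon_bicolor,Larix_occidentalis),Gulo_borealis),Puma_bicolor)).
Branch lengths along that path: 0.76 + 0.41 + 0.72 + 1.46 + 0.63 = 3.98.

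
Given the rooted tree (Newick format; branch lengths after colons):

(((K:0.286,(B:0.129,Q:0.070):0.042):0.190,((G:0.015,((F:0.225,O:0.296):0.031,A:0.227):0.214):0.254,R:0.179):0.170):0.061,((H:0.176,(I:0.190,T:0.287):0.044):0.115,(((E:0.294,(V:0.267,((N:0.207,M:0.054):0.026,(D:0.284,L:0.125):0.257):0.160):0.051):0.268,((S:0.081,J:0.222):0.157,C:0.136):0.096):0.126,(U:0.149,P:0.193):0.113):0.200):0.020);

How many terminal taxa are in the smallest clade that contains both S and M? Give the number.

The MRCA of S and M is the node subtending ((E,(V,((N,M),(D,L)))),((S,J),C)).
That clade contains 9 terminal taxa: C, D, E, J, L, M, N, S, V.

9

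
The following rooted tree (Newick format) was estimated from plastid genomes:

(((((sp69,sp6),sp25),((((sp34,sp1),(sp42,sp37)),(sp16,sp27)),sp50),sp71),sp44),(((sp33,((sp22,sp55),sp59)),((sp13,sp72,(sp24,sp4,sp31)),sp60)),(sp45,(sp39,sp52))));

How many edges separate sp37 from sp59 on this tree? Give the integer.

12

The MRCA of sp37 and sp59 is the root of the tree.
From sp37 up to that node: 7 branches. From sp59 up to the same node: 5 branches. Total: 7 + 5 = 12.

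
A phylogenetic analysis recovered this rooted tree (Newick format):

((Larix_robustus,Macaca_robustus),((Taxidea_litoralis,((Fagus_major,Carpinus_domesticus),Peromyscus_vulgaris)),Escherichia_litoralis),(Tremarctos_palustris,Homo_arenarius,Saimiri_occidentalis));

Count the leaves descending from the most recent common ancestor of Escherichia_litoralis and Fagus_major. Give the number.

The MRCA of Escherichia_litoralis and Fagus_major is the node subtending ((Taxidea_litoralis,((Fagus_major,Carpinus_domesticus),Peromyscus_vulgaris)),Escherichia_litoralis).
That clade contains 5 terminal taxa: Carpinus_domesticus, Escherichia_litoralis, Fagus_major, Peromyscus_vulgaris, Taxidea_litoralis.

5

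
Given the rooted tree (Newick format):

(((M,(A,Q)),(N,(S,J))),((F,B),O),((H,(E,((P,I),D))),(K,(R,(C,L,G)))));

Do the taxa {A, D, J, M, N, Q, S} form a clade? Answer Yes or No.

No

The MRCA of the listed taxa is the root, so the smallest clade containing them is the whole tree.
That clade also contains B, C, E, F, G, H, I, K, L, O, P, R, which are not in the proposed group, so the group is not monophyletic.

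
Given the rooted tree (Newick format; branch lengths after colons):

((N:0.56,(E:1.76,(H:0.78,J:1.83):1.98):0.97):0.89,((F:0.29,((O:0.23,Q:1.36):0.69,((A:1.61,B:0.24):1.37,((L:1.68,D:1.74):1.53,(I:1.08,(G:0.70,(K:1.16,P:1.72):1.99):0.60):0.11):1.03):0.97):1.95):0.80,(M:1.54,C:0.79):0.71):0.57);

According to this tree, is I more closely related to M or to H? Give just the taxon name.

The MRCA of I and M subtends ((F,((O,Q),((A,B),((L,D),(I,(G,(K,P))))))),(M,C)) (13 taxa).
The MRCA of I and H is the root, subtending the entire tree (17 taxa).
The first is nested inside the second, so I shares a more recent common ancestor with M.

M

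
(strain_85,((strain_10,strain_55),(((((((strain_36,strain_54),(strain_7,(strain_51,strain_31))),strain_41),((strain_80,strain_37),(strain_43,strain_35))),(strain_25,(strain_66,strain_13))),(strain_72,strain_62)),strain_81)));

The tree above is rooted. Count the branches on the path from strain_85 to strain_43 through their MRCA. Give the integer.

9

The MRCA of strain_85 and strain_43 is the root of the tree.
From strain_85 up to that node: 1 branch. From strain_43 up to the same node: 8 branches. Total: 1 + 8 = 9.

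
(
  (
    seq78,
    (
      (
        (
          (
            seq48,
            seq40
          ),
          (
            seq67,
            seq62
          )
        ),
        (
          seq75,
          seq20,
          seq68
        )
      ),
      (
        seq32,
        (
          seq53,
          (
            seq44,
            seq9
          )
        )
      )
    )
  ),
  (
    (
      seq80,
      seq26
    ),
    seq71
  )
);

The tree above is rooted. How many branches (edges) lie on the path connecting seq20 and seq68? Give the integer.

2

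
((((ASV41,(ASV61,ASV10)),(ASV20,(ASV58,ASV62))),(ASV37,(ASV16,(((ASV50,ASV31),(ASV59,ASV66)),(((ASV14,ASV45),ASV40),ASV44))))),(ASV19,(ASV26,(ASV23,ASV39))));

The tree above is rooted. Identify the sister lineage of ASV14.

ASV14 attaches to the tree at the node subtending (ASV14,ASV45).
The other lineage descending from that same node — the sister group — is the single tip ASV45.

ASV45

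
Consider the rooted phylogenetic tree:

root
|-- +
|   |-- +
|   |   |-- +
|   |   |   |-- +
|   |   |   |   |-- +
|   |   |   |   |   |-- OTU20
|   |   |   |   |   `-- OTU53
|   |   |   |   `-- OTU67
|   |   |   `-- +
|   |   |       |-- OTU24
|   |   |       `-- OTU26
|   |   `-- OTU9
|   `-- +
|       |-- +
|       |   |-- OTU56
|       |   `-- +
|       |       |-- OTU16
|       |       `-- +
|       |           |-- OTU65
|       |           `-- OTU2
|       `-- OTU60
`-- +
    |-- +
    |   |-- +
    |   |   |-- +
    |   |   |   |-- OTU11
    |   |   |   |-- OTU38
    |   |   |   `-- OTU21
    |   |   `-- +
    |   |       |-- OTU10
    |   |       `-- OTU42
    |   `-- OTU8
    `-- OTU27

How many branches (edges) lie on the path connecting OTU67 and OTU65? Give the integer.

The MRCA of OTU67 and OTU65 is the node subtending (((((OTU20,OTU53),OTU67),(OTU24,OTU26)),OTU9),((OTU56,(OTU16,(OTU65,OTU2))),OTU60)).
From OTU67 up to that node: 4 branches. From OTU65 up to the same node: 5 branches. Total: 4 + 5 = 9.

9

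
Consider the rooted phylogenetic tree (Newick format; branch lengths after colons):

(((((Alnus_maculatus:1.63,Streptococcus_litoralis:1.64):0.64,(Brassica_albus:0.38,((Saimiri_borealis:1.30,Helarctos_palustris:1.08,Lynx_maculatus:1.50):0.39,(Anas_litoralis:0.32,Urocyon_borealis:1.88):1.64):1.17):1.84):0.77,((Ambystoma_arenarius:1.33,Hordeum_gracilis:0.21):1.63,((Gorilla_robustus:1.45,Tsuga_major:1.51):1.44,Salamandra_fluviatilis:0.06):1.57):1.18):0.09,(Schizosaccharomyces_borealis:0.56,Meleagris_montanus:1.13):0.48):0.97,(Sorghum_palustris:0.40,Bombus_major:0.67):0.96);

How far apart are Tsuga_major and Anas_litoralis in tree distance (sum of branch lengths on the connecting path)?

11.44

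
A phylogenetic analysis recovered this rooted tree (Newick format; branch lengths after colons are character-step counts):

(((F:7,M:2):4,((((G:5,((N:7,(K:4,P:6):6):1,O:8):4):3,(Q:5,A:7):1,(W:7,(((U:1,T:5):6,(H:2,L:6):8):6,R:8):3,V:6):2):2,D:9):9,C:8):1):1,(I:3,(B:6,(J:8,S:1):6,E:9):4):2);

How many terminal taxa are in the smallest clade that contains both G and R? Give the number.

The MRCA of G and R is the node subtending ((G,((N,(K,P)),O)),(Q,A),(W,(((U,T),(H,L)),R),V)).
That clade contains 14 terminal taxa: A, G, H, K, L, N, O, P, Q, R, T, U, V, W.

14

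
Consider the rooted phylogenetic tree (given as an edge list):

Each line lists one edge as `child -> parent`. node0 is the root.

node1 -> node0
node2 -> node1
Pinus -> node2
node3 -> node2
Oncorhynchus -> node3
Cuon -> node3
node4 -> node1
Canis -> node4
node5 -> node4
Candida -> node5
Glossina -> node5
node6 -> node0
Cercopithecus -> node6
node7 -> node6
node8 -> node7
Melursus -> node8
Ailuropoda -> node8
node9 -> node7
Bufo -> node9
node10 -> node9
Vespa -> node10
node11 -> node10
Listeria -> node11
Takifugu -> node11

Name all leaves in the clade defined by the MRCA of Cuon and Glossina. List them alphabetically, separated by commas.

Tracing Cuon: it sits inside (Oncorhynchus,Cuon).
Tracing Glossina: it sits inside (Candida,Glossina).
The smallest clade enclosing both is ((Pinus,(Oncorhynchus,Cuon)),(Canis,(Candida,Glossina))); the answer is its 6 terminal taxa in alphabetical order.

Candida, Canis, Cuon, Glossina, Oncorhynchus, Pinus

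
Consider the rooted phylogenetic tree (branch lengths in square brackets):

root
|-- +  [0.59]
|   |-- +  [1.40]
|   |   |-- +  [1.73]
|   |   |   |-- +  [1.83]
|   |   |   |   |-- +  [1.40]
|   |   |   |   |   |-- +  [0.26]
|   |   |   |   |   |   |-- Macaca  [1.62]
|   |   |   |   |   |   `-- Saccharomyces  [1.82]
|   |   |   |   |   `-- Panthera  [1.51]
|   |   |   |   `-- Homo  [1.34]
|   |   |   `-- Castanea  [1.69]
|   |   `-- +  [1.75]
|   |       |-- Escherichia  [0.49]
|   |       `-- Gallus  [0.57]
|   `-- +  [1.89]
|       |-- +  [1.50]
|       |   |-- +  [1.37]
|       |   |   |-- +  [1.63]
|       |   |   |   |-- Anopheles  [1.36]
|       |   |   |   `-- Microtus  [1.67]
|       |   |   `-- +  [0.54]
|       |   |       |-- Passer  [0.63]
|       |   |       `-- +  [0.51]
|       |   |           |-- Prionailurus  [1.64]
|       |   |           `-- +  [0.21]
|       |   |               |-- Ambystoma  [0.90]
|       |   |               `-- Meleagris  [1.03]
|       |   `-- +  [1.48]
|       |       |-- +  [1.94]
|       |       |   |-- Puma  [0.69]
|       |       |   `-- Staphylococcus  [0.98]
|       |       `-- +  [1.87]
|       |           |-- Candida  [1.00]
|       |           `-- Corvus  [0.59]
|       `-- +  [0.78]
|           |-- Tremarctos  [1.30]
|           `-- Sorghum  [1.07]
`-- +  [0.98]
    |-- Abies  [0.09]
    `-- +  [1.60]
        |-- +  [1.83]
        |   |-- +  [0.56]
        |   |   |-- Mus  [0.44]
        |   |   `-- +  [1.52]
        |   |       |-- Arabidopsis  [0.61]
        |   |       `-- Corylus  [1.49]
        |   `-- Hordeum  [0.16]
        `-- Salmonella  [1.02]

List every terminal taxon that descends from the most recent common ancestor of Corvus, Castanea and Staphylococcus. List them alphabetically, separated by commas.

Tracing Corvus: it sits inside (Candida,Corvus).
Tracing Castanea: it sits inside ((((Macaca,Saccharomyces),Panthera),Homo),Castanea).
Tracing Staphylococcus: it sits inside (Puma,Staphylococcus).
The smallest clade enclosing all 3 is ((((((Macaca,Saccharomyces),Panthera),Homo),Castanea),(Escherichia,Gallus)),((((Anopheles,Microtus),(Passer,(Prionailurus,(Ambystoma,Meleagris)))),((Puma,Staphylococcus),(Candida,Corvus))),(Tremarctos,Sorghum))); the answer is its 19 terminal taxa in alphabetical order.

Ambystoma, Anopheles, Candida, Castanea, Corvus, Escherichia, Gallus, Homo, Macaca, Meleagris, Microtus, Panthera, Passer, Prionailurus, Puma, Saccharomyces, Sorghum, Staphylococcus, Tremarctos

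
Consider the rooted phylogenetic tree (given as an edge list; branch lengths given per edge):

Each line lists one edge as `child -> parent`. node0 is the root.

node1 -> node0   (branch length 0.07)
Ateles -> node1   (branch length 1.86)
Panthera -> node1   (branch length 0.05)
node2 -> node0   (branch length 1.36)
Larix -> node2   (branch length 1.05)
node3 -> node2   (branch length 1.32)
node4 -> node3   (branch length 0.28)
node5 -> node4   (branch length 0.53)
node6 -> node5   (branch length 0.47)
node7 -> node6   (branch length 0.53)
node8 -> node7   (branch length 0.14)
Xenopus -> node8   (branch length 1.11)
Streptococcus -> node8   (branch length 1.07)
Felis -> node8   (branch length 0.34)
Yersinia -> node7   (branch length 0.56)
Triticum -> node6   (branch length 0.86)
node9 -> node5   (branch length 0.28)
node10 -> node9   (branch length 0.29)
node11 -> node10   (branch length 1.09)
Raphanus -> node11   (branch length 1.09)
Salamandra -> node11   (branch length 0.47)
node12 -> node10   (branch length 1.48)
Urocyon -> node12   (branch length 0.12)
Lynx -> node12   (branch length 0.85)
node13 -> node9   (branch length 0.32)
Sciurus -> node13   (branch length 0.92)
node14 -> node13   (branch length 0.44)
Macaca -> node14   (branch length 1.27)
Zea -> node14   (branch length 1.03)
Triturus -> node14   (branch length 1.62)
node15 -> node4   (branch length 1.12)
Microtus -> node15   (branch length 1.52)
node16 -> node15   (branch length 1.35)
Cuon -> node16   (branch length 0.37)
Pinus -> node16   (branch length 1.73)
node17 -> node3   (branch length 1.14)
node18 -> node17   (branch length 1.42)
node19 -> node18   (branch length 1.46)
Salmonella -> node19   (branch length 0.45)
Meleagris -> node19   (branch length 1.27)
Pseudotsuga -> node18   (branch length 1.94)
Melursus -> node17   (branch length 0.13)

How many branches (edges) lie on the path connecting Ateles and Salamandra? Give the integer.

10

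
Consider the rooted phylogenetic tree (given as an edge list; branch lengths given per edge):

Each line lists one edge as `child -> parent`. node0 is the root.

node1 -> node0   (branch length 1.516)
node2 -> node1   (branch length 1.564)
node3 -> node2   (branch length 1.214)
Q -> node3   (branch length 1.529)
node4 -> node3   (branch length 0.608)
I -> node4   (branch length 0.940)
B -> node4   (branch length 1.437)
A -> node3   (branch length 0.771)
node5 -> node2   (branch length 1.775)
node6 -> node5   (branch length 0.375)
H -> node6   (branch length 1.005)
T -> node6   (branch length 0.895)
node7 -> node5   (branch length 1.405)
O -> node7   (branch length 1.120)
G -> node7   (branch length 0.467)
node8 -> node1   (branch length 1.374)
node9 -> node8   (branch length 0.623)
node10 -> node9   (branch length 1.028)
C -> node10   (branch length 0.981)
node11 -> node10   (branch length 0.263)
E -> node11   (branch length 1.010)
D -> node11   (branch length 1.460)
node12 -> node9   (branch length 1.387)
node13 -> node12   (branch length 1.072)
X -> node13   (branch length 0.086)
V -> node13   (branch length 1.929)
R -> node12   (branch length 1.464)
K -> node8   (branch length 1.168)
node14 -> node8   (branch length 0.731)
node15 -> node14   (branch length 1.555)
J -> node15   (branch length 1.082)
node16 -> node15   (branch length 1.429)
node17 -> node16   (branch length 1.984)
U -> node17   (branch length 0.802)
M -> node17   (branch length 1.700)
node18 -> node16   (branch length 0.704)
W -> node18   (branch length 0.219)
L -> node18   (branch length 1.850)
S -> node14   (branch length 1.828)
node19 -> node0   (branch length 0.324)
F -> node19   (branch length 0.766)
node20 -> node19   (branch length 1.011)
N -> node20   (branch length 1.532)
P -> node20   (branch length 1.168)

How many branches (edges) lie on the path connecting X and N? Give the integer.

9

The MRCA of X and N is the root of the tree.
From X up to that node: 6 branches. From N up to the same node: 3 branches. Total: 6 + 3 = 9.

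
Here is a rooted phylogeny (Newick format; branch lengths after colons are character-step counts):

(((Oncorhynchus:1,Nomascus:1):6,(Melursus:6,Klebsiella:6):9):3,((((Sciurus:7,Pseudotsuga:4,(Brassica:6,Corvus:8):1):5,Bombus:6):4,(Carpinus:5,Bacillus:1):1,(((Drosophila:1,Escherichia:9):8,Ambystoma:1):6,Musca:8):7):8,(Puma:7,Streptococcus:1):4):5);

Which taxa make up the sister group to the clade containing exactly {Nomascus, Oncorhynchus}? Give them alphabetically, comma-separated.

Klebsiella, Melursus

The clade containing exactly {Nomascus, Oncorhynchus} attaches to the tree at the node subtending ((Oncorhynchus,Nomascus),(Melursus,Klebsiella)).
The other lineage descending from that same node — the sister group — is (Melursus,Klebsiella); its 2 tips in alphabetical order are the answer.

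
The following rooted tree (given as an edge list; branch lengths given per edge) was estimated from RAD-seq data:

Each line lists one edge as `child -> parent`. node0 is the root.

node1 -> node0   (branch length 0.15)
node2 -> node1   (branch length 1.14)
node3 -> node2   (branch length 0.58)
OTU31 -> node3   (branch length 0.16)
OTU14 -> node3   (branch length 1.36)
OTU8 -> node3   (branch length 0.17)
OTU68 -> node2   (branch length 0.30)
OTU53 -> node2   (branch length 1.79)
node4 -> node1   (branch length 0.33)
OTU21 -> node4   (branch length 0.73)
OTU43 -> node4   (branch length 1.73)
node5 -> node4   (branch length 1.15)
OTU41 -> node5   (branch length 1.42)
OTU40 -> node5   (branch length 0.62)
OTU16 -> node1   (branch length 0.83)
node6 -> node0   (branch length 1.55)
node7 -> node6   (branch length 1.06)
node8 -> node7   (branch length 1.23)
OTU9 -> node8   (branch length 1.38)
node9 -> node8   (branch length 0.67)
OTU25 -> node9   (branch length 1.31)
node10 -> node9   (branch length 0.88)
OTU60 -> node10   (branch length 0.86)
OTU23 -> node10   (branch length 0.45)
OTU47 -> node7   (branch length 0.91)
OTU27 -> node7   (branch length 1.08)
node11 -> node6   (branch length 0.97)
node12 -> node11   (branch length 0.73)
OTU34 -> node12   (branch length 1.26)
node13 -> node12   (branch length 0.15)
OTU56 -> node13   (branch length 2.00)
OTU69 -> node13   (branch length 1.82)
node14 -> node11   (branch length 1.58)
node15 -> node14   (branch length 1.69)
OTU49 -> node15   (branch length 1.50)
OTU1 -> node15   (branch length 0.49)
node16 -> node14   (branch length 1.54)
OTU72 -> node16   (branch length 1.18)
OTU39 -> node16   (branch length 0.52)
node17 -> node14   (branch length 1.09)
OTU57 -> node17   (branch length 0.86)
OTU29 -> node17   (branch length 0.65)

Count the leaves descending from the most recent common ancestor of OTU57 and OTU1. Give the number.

The MRCA of OTU57 and OTU1 is the node subtending ((OTU49,OTU1),(OTU72,OTU39),(OTU57,OTU29)).
That clade contains 6 terminal taxa: OTU1, OTU29, OTU39, OTU49, OTU57, OTU72.

6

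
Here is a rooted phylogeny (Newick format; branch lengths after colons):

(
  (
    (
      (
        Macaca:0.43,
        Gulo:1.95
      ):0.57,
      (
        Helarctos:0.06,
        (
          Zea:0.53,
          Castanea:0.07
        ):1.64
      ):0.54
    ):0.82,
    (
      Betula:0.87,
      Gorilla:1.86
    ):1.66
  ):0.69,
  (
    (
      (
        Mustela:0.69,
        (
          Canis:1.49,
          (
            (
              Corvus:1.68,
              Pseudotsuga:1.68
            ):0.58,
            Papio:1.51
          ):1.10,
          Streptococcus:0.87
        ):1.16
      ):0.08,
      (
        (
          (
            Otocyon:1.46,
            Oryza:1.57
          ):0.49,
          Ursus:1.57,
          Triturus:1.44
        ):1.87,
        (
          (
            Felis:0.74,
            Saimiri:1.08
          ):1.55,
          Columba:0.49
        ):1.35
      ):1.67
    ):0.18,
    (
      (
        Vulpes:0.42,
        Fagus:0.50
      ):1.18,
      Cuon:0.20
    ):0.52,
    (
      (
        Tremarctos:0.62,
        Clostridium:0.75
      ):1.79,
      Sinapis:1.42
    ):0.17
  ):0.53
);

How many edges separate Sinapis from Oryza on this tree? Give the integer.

7

The MRCA of Sinapis and Oryza is the node subtending (((Mustela,(Canis,((Corvus,Pseudotsuga),Papio),Streptococcus)),(((Otocyon,Oryza),Ursus,Triturus),((Felis,Saimiri),Columba))),((Vulpes,Fagus),Cuon),((Tremarctos,Clostridium),Sinapis)).
From Sinapis up to that node: 2 branches. From Oryza up to the same node: 5 branches. Total: 2 + 5 = 7.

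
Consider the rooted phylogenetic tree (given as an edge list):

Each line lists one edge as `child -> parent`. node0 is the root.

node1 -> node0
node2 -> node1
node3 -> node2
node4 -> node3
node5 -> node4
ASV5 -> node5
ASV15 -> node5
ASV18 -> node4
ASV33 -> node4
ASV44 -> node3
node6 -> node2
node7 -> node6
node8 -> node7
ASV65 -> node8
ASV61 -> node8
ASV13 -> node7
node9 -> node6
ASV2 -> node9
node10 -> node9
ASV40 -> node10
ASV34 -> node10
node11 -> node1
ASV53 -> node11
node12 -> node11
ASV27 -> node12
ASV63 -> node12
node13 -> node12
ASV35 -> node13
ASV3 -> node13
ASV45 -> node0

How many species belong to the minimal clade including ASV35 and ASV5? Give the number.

The MRCA of ASV35 and ASV5 is the node subtending (((((ASV5,ASV15),ASV18,ASV33),ASV44),(((ASV65,ASV61),ASV13),(ASV2,(ASV40,ASV34)))),(ASV53,(ASV27,ASV63,(ASV35,ASV3)))).
That clade contains 16 terminal taxa: ASV13, ASV15, ASV18, ASV2, ASV27, ASV3, ASV33, ASV34, ASV35, ASV40, ASV44, ASV5, ASV53, ASV61, ASV63, ASV65.

16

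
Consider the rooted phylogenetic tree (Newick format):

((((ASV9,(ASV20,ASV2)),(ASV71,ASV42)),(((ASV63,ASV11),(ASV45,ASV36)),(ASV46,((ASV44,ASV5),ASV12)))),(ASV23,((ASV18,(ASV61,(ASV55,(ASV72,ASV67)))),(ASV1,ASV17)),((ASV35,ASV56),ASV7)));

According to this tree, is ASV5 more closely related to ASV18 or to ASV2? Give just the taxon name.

ASV2

The MRCA of ASV5 and ASV2 subtends (((ASV9,(ASV20,ASV2)),(ASV71,ASV42)),(((ASV63,ASV11),(ASV45,ASV36)),(ASV46,((ASV44,ASV5),ASV12)))) (13 taxa).
The MRCA of ASV5 and ASV18 is the root, subtending the entire tree (24 taxa).
The first is nested inside the second, so ASV5 shares a more recent common ancestor with ASV2.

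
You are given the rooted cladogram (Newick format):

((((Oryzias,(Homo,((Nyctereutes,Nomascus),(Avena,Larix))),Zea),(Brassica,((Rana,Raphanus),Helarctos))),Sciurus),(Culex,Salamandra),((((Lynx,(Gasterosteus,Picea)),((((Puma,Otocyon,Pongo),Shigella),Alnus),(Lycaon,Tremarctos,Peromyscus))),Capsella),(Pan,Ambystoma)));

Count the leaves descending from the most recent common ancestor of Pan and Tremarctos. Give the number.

The MRCA of Pan and Tremarctos is the node subtending ((((Lynx,(Gasterosteus,Picea)),((((Puma,Otocyon,Pongo),Shigella),Alnus),(Lycaon,Tremarctos,Peromyscus))),Capsella),(Pan,Ambystoma)).
That clade contains 14 terminal taxa: Alnus, Ambystoma, Capsella, Gasterosteus, Lycaon, Lynx, Otocyon, Pan, Peromyscus, Picea, Pongo, Puma, Shigella, Tremarctos.

14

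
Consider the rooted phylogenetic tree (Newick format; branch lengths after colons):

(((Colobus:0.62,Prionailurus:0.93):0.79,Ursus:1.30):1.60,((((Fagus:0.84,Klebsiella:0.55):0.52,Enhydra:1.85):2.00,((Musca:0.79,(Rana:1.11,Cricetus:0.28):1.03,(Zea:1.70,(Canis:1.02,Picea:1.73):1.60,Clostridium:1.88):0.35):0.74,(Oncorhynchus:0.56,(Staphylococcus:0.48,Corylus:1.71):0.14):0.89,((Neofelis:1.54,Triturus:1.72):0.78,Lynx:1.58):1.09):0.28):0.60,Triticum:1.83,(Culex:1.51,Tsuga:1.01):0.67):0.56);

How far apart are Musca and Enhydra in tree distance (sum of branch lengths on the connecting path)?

5.66

The path runs Musca → … → MRCA → … → Enhydra; the MRCA is the node subtending (((Fagus,Klebsiella),Enhydra),((Musca,(Rana,Cricetus),(Zea,(Canis,Picea),Clostridium)),(Oncorhynchus,(Staphylococcus,Corylus)),((Neofelis,Triturus),Lynx))).
Branch lengths along that path: 0.79 + 0.74 + 0.28 + 2.00 + 1.85 = 5.66.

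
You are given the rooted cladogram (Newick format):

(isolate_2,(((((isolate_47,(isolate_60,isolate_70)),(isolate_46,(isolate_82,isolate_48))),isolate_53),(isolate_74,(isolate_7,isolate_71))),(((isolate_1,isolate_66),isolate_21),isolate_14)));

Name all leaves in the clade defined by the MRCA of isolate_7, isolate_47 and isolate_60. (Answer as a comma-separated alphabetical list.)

Tracing isolate_7: it sits inside (isolate_7,isolate_71).
Tracing isolate_47: it sits inside (isolate_47,(isolate_60,isolate_70)).
Tracing isolate_60: it sits inside (isolate_60,isolate_70).
The smallest clade enclosing all 3 is ((((isolate_47,(isolate_60,isolate_70)),(isolate_46,(isolate_82,isolate_48))),isolate_53),(isolate_74,(isolate_7,isolate_71))); the answer is its 10 terminal taxa in alphabetical order.

isolate_46, isolate_47, isolate_48, isolate_53, isolate_60, isolate_7, isolate_70, isolate_71, isolate_74, isolate_82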